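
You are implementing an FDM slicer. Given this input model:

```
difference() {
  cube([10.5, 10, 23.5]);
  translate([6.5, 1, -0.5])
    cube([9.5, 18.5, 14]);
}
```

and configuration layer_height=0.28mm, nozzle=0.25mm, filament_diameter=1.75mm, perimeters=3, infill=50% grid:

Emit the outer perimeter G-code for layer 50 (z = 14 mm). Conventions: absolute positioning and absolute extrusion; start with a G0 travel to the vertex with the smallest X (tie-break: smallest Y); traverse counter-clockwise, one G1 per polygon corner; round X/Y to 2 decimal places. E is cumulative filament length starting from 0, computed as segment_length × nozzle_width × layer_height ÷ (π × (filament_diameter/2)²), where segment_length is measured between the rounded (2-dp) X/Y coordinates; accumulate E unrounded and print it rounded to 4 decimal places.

At z = 14 mm: the 10.5×10 cube contributes its full rectangle; the cube at (6.5, 1) does not reach this height (z outside [-0.5, 13.5]); Taking the first minus the rest: none of the subtracted shapes is present at this height, so the 10.5×10 cube is unchanged — 1 connected region. The outline is a single polygon with 4 vertices. Extrusion per mm of travel: 0.25 × 0.28 / (π × 0.875²) = 0.029103. Accumulating E over each segment gives final E = 1.1932.

G0 X0.00 Y0.00 Z14.00
G1 X10.50 Y0.00 E0.3056
G1 X10.50 Y10.00 E0.5966
G1 X0.00 Y10.00 E0.9022
G1 X0.00 Y0.00 E1.1932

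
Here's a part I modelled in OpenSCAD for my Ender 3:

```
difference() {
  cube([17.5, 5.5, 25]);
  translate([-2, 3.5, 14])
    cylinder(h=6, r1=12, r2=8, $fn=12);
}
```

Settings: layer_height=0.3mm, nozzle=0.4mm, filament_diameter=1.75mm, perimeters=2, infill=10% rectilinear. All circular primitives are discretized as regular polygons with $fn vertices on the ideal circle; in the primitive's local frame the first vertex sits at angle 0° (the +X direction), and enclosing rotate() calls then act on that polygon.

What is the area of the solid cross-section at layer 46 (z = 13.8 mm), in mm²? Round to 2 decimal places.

At z = 13.8 mm: the 17.5×5.5 cube contributes its full rectangle (area 96.25 mm²); the cone at (-2, 3.5) is not intersected at this z (z outside [14, 20]); After the difference (first − rest): none of the subtracted shapes is present at this height, so the 17.5×5.5 cube is unchanged — area = 96.25 mm². Overall, the cross-section is a single solid region. Net area = 96.25 mm².

96.25 mm²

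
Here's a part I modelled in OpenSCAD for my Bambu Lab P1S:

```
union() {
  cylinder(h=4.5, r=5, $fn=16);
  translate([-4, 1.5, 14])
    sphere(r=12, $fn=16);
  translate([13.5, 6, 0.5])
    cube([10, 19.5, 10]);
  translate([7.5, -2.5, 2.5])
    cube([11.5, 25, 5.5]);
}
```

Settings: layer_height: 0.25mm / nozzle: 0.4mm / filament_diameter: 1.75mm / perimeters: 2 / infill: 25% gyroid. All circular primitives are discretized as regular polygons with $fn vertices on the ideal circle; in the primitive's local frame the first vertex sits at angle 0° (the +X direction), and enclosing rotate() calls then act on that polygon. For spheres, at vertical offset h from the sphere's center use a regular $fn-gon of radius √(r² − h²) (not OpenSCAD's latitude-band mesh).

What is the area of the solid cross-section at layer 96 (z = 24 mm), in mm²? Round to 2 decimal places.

134.70 mm²

At z = 24 mm: the cylinder is absent (z outside [0, 4.5]); the sphere at (-4, 1.5): section is a regular 16-gon, circumradius = √(r²−h²) = √(12²−10²) = 6.633 (area = (16/2)·6.633²·sin(360°/16) = 134.70 mm²); the cube at (13.5, 6) is absent (z outside [0.5, 10.5]); the cube at (7.5, -2.5) is absent (z outside [2.5, 8]); Combining (union): only the r=12 sphere at (-4, 1.5) is present, so the union is just that shape — area = 134.70 mm². Overall, the cross-section is a single solid region. Net area = 134.70 mm².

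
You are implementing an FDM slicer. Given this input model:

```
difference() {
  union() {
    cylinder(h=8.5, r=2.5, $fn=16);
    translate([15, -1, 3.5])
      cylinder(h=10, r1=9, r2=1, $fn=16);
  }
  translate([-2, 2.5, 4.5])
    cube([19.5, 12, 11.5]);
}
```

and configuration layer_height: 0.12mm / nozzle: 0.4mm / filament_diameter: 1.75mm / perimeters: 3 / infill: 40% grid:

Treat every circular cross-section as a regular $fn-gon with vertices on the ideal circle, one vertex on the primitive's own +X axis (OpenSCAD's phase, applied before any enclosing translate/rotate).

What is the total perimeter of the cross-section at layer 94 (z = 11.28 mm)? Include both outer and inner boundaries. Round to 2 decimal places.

17.33 mm

At z = 11.28 mm: the cylinder is absent (z outside [0, 8.5]); the cone at (15, -1): at t=0.778 of its height the radius interpolates to r₁+(r₂−r₁)t = 2.776, giving a regular 16-gon of that circumradius (perimeter = 2·16·2.776·sin(180°/16) = 17.33 mm); Combining (union): only the cone at (15, -1) is present, so the union is just that shape — boundary = 17.33 mm; the cube at (-2, 2.5) (footprint 19.5×12) is included at this height (perimeter 63.00 mm); After the difference (first − rest): starting from the result so far, the 19.5×12 cube at (-2, 2.5) misses the remaining region (no effect) — boundary = 17.33 mm. Overall, the cross-section is a single solid region. Total boundary length (outer) = 17.33 mm.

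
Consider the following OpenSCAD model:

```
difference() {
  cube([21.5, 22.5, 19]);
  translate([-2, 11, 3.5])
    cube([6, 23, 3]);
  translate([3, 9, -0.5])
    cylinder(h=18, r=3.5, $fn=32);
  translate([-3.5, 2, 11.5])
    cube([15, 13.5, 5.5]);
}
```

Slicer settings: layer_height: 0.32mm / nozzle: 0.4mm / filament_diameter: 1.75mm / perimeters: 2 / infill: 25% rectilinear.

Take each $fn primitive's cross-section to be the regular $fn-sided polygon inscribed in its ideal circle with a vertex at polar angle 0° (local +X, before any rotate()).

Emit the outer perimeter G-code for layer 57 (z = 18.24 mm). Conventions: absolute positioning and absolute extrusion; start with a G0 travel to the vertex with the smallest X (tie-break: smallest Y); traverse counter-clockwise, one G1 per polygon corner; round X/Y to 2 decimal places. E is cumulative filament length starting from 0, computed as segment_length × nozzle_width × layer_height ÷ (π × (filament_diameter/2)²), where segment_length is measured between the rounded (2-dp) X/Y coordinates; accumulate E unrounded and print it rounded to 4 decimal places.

G0 X0.00 Y0.00 Z18.24
G1 X21.50 Y0.00 E1.1441
G1 X21.50 Y22.50 E2.3415
G1 X0.00 Y22.50 E3.4857
G1 X0.00 Y0.00 E4.6830

At z = 18.24 mm: the cube is present — its section is the full 21.5×22.5 rectangle; the cube at (-2, 11) is absent (z outside [3.5, 6.5]); the cylinder at (3, 9) does not reach this height (z outside [-0.5, 17.5]); the cube at (-3.5, 2) does not reach this height (z outside [11.5, 17]); After the difference (first − rest): none of the subtracted shapes is present at this height, so the 21.5×22.5 cube is unchanged — 1 connected region. The outline is a single polygon with 4 vertices. Extrusion per mm of travel: 0.4 × 0.32 / (π × 0.875²) = 0.053216. Accumulating E over each segment gives final E = 4.6830.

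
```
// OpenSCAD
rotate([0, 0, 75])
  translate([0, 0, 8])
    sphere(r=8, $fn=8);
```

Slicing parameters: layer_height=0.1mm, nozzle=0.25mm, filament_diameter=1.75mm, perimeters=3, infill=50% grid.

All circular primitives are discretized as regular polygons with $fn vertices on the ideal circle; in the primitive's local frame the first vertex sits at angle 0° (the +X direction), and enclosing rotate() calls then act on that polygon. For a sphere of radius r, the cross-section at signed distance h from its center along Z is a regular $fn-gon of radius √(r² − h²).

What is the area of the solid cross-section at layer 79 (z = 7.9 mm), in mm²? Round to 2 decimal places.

At z = 7.9 mm: the r=8 sphere contributes a regular 8-gon of circumradius √(8²−0.1²) = 7.999 (area = (8/2)·7.999²·sin(360°/8) = 180.99 mm²); (rotated 75° about Z; rotation is an isometry so areas/perimeters/island counts are preserved). Overall, the cross-section is a single solid region. Net area = 180.99 mm².

180.99 mm²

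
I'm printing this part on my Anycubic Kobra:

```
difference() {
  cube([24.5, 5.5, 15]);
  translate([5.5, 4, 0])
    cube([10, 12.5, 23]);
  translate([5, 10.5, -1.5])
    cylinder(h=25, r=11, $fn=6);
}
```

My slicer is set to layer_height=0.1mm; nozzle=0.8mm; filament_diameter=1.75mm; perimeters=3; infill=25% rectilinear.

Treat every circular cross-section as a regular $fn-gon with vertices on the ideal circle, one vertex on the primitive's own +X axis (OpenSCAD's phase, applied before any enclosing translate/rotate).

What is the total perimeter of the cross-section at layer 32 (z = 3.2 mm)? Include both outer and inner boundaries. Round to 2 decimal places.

At z = 3.2 mm: the cube is present — its section is the full 24.5×5.5 rectangle (perimeter 60.00 mm); the cube at (5.5, 4) is present — its section is the full 10×12.5 rectangle (perimeter 45.00 mm); the cylinder at (5, 10.5): section is a regular 6-gon, circumradius r=11 (perimeter = 2·6·11.000·sin(180°/6) = 66.00 mm); Subtracting the remaining from the first: starting from the 24.5×5.5 cube, the 10×12.5 cube at (5.5, 4) partially overlaps it — only the 15.00 mm² overlap (of its 125.00 mm²) is removed, clipping the outline; the r=11 cylinder at (5, 10.5) partially overlaps it — only the 42.67 mm² overlap (of its 314.37 mm²) is removed, clipping the outline — boundary = 58.72 mm. Overall, the cross-section is a single solid region. Total boundary length (outer) = 58.72 mm.

58.72 mm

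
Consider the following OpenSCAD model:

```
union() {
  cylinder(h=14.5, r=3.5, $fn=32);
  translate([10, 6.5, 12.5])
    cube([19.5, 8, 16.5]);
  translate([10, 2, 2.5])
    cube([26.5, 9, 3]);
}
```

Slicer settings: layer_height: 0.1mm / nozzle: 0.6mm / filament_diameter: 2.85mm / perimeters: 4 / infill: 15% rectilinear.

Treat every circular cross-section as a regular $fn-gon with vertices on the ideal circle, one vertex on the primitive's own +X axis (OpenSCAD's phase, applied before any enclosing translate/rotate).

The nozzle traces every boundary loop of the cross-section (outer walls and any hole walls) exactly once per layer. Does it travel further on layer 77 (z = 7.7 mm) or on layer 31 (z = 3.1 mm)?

layer 31 (z = 3.1 mm)

Layer 77 (z = 7.7): the cylinder: section is a regular 32-gon, circumradius r=3.5 (perimeter = 2·32·3.500·sin(180°/32) = 21.96 mm); the cube at (10, 6.5) is absent (z outside [12.5, 29]); the cube at (10, 2) is not intersected at this z (z outside [2.5, 5.5]); Merging all regions: only the r=3.5 cylinder is present, so the union is just that shape — boundary = 21.96 mm. So its perimeter = 21.96 mm. Layer 31 (z = 3.1): the cylinder: section is a regular 32-gon, circumradius r=3.5 (perimeter = 2·32·3.500·sin(180°/32) = 21.96 mm); the cube at (10, 6.5) is not intersected at this z (z outside [12.5, 29]); the 26.5×9 cube at (10, 2) contributes its full rectangle (perimeter 71.00 mm); Taking the union: the 2 present regions are separate (no shared area or edge), so areas and boundary lengths simply add and each stays a separate island — boundary = 92.96 mm. So its perimeter = 92.96 mm. Layer 31 is larger (92.96 vs 21.96 mm).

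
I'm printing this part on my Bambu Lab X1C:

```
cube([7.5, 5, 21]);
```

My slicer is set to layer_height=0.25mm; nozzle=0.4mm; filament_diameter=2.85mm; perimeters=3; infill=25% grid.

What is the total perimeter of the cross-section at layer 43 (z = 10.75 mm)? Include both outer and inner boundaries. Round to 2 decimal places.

At z = 10.75 mm: the cube is present — its section is the full 7.5×5 rectangle (perimeter 25.00 mm). Overall, the cross-section is a single solid region. Total boundary length (outer) = 25.00 mm.

25.00 mm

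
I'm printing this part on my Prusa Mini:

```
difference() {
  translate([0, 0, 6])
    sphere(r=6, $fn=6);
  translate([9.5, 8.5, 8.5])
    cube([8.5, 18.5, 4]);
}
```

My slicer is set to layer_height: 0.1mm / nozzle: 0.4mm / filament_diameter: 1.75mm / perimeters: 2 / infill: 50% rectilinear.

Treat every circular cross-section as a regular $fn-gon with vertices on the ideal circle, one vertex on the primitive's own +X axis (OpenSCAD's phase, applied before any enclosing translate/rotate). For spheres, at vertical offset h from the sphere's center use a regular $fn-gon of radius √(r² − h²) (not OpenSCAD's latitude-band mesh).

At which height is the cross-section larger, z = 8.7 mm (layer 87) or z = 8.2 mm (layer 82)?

Layer 87 (z = 8.7): the sphere: section is a regular 6-gon, circumradius = √(r²−h²) = √(6²−2.7²) = 5.358 (area = (6/2)·5.358²·sin(360°/6) = 74.59 mm²); the cube at (9.5, 8.5) (footprint 8.5×18.5) is included at this height (area 157.25 mm²); Taking the first minus the rest: starting from the r=6 sphere (74.59 mm²), the 8.5×18.5 cube at (9.5, 8.5) misses the remaining region (no effect) — area = 74.59 mm². So its area = 74.59 mm². Layer 82 (z = 8.2): the sphere: section is a regular 6-gon, circumradius = √(r²−h²) = √(6²−2.2²) = 5.582 (area = (6/2)·5.582²·sin(360°/6) = 80.96 mm²); the cube at (9.5, 8.5) is absent (z outside [8.5, 12.5]); Subtracting the remaining from the first: none of the subtracted shapes is present at this height, so the r=6 sphere is unchanged — area = 80.96 mm². So its area = 80.96 mm². Layer 82 is larger (80.96 vs 74.59 mm²).

layer 82 (z = 8.2 mm)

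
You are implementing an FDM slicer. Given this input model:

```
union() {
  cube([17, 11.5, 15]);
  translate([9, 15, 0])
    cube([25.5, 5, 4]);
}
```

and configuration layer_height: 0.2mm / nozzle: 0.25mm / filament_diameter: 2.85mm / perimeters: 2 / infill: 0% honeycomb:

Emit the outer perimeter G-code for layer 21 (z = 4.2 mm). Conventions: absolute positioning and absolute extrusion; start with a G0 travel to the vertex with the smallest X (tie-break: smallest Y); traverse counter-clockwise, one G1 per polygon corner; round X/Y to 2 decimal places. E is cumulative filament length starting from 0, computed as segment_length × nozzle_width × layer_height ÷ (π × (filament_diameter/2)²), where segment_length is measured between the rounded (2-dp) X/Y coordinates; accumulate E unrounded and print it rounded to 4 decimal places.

G0 X0.00 Y0.00 Z4.20
G1 X17.00 Y0.00 E0.1332
G1 X17.00 Y11.50 E0.2234
G1 X0.00 Y11.50 E0.3566
G1 X0.00 Y0.00 E0.4468

At z = 4.2 mm: the 17×11.5 cube contributes its full rectangle; the cube at (9, 15) does not reach this height (z outside [0, 4]); Merging all regions: only the 17×11.5 cube is present, so the union is just that shape — 1 connected region. The outline is a single polygon with 4 vertices. Extrusion per mm of travel: 0.25 × 0.2 / (π × 1.425²) = 0.007838. Accumulating E over each segment gives final E = 0.4468.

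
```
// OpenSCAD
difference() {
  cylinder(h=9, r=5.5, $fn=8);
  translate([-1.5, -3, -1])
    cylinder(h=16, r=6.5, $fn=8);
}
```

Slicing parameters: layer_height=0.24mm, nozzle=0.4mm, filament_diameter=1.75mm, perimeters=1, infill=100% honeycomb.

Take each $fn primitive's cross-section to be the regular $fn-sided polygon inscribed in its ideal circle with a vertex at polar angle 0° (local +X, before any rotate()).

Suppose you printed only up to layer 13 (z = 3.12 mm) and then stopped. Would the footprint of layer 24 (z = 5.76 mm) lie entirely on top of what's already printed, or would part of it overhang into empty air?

Compare the two slices. At z = 3.12: the r=5.5 cylinder gives a regular 8-gon of circumradius 5.5 (constant along its height) (area = (8/2)·5.500²·sin(360°/8) = 85.56 mm²); the r=6.5 cylinder at (-1.5, -3) gives a regular 8-gon of circumradius 6.5 (constant along its height) (area = (8/2)·6.500²·sin(360°/8) = 119.50 mm²); Subtracting the remaining from the first: starting from the r=5.5 cylinder (85.56 mm²), the r=6.5 cylinder at (-1.5, -3) partially overlaps it — only the 63.02 mm² overlap (of its 119.50 mm²) is removed, clipping the outline — area = 22.54 mm². At z = 5.76: the r=5.5 cylinder gives a regular 8-gon of circumradius 5.5 (constant along its height) (area = (8/2)·5.500²·sin(360°/8) = 85.56 mm²); the r=6.5 cylinder at (-1.5, -3) contributes a regular 8-gon of circumradius 6.5 (area = (8/2)·6.500²·sin(360°/8) = 119.50 mm²); Taking the first minus the rest: starting from the r=5.5 cylinder (85.56 mm²), the r=6.5 cylinder at (-1.5, -3) partially overlaps it — only the 63.02 mm² overlap (of its 119.50 mm²) is removed, clipping the outline — area = 22.54 mm². Checking containment: the cross-section at z = 5.76 is a subset of the cross-section at z = 3.12.

entirely on top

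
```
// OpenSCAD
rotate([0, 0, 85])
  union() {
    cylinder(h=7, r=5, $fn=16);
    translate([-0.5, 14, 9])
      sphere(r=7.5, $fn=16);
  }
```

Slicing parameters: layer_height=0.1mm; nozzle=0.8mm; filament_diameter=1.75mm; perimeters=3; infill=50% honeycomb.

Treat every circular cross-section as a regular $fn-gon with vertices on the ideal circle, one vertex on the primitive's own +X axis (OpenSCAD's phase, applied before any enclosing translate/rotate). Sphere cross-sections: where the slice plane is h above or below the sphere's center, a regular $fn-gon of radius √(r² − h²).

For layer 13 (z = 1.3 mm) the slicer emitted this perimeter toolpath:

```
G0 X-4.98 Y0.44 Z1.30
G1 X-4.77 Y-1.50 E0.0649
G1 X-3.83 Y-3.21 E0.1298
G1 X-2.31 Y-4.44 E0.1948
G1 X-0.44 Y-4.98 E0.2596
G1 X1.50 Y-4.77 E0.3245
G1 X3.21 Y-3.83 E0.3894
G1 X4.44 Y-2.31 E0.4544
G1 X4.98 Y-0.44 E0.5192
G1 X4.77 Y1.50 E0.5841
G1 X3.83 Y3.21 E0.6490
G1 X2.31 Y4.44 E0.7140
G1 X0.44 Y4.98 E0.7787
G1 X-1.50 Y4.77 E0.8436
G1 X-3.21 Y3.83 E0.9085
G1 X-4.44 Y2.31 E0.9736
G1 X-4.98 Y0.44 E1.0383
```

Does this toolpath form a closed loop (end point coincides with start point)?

yes

Start point (G0): (-4.98, 0.44). End point (last G1): the path returns to the start — closed.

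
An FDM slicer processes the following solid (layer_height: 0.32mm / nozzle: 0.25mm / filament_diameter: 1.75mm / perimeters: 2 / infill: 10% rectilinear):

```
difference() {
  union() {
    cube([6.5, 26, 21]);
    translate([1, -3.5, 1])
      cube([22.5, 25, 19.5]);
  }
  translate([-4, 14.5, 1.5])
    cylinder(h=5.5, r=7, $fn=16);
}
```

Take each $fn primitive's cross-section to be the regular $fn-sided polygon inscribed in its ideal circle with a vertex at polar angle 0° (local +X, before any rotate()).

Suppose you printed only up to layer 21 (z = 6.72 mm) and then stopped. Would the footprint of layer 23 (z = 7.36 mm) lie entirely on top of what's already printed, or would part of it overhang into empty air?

Compare the two slices. At z = 6.72: the 6.5×26 cube contributes its full rectangle (area 169.00 mm²); the 22.5×25 cube at (1, -3.5) contributes its full rectangle (area 562.50 mm²); Taking the union: the regions partially overlap — summed areas 731.50 mm² minus the doubly-counted overlap 118.25 mm² gives 613.25 mm² — area = 613.25 mm²; the r=7 cylinder at (-4, 14.5) gives a regular 16-gon of circumradius 7 (constant along its height) (area = (16/2)·7.000²·sin(360°/16) = 150.01 mm²); Subtracting the remaining from the first: starting from the result so far (613.25 mm²), the r=7 cylinder at (-4, 14.5) partially overlaps it — only the 23.01 mm² overlap (of its 150.01 mm²) is removed, clipping the outline — area = 590.24 mm². At z = 7.36: the cube (footprint 6.5×26) is included at this height (area 169.00 mm²); the cube at (1, -3.5) (footprint 22.5×25) is included at this height (area 562.50 mm²); Merging all regions: the regions partially overlap — summed areas 731.50 mm² minus the doubly-counted overlap 118.25 mm² gives 613.25 mm² — area = 613.25 mm²; the cylinder at (-4, 14.5) is absent (z outside [1.5, 7]); After the difference (first − rest): none of the subtracted shapes is present at this height, so that combined region is unchanged — area = 613.25 mm². Checking containment: at z = 7.36 the cross-section extends beyond the z = 6.72 cross-section by about 23.01 mm².

part overhangs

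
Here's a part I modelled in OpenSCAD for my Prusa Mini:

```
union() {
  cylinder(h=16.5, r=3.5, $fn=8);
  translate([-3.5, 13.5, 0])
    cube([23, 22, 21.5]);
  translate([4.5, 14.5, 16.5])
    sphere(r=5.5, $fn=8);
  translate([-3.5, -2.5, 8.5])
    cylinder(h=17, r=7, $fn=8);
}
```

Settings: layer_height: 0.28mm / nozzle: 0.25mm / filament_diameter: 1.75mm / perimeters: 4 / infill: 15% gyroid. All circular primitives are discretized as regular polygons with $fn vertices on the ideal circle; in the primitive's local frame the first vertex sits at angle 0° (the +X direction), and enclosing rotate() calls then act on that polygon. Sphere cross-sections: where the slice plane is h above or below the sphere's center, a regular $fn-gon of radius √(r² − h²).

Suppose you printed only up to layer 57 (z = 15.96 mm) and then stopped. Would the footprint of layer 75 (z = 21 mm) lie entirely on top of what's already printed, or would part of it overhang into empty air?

entirely on top

Compare the two slices. At z = 15.96: the r=3.5 cylinder contributes a regular 8-gon of circumradius 3.5 (area = (8/2)·3.500²·sin(360°/8) = 34.65 mm²); the cube at (-3.5, 13.5) is present — its section is the full 23×22 rectangle (area 506.00 mm²); the r=5.5 sphere at (4.5, 14.5) slices to a regular 8-gon of circumradius 5.473 (√(r²−h²) with h=0.54 from center) (area = (8/2)·5.473²·sin(360°/8) = 84.74 mm²); the cylinder at (-3.5, -2.5): section is a regular 8-gon, circumradius r=7 (area = (8/2)·7.000²·sin(360°/8) = 138.59 mm²); Combining (union): the regions partially overlap — summed areas 763.98 mm² minus the doubly-counted overlap 83.35 mm² gives 680.63 mm² — area = 680.63 mm². At z = 21: the cylinder is absent (z outside [0, 16.5]); the 23×22 cube at (-3.5, 13.5) contributes its full rectangle (area 506.00 mm²); the sphere at (4.5, 14.5): section is a regular 8-gon, circumradius = √(r²−h²) = √(5.5²−4.5²) = 3.162 (area = (8/2)·3.162²·sin(360°/8) = 28.28 mm²); the r=7 cylinder at (-3.5, -2.5) contributes a regular 8-gon of circumradius 7 (area = (8/2)·7.000²·sin(360°/8) = 138.59 mm²); Taking the union: the regions partially overlap — summed areas 672.88 mm² minus the doubly-counted overlap 20.05 mm² gives 652.82 mm² — area = 652.82 mm². Checking containment: the cross-section at z = 21 is a subset of the cross-section at z = 15.96.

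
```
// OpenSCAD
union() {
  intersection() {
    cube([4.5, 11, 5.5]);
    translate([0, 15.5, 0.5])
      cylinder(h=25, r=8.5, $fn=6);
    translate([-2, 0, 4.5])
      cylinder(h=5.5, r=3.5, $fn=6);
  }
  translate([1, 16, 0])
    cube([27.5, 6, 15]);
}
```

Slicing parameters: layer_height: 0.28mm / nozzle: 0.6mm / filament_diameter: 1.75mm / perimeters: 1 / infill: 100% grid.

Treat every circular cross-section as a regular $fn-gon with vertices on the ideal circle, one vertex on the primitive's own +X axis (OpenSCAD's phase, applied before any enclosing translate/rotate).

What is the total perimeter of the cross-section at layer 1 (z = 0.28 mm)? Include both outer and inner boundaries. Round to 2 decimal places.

67.00 mm

At z = 0.28 mm: the cube is present — its section is the full 4.5×11 rectangle (perimeter 31.00 mm); the cylinder at (0, 15.5) is absent (z outside [0.5, 25.5]); the cylinder at (-2, 0) is not intersected at this z (z outside [4.5, 10]); Keeping only the common overlap: at least one operand is absent at this height, so nothing remains; the cube at (1, 16) (footprint 27.5×6) is included at this height (perimeter 67.00 mm); Merging all regions: only the 27.5×6 cube at (1, 16) is present, so the union is just that shape — boundary = 67.00 mm. Overall, the cross-section is a single solid region. Total boundary length (outer) = 67.00 mm.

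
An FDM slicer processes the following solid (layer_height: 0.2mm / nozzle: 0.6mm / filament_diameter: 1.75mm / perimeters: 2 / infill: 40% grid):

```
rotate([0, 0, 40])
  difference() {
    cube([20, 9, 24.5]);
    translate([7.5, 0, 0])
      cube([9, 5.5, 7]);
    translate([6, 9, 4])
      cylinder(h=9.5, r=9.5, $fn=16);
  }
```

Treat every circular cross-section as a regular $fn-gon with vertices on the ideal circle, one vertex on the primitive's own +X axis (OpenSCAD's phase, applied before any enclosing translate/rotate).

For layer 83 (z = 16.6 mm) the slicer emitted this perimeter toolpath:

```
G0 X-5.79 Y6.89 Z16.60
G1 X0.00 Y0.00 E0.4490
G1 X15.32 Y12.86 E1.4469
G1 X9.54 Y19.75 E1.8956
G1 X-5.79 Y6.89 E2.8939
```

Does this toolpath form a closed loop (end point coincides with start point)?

Start point (G0): (-5.79, 6.89). End point (last G1): the path returns to the start — closed.

yes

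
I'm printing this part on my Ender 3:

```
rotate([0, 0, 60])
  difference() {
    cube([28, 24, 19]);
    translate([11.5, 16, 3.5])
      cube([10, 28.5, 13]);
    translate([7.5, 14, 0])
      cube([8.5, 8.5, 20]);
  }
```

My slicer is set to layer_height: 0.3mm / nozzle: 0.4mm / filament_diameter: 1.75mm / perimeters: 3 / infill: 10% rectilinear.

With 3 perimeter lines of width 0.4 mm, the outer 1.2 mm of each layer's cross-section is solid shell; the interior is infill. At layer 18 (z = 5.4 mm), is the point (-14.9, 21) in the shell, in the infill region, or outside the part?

At z = 5.4 mm: the cube is present — its section is the full 28×24 rectangle; the 10×28.5 cube at (11.5, 16) contributes its full rectangle; the cube at (7.5, 14) is present — its section is the full 8.5×8.5 rectangle; Taking the first minus the rest: starting from the 28×24 cube, the 10×28.5 cube at (11.5, 16) partially overlaps it — only the 80.00 mm² overlap (of its 285.00 mm²) is removed, clipping the outline; the 8.5×8.5 cube at (7.5, 14) partially overlaps it — only the 43.00 mm² overlap (of its 72.25 mm²) is removed, clipping the outline — 1 connected region; (rotated 60° about Z; rotation is an isometry so areas/perimeters/island counts are preserved). Overall, the cross-section is a single solid region. Undo the 60° rotation: the query point maps to (10.737, 23.404) in the un-rotated model frame. The nearest boundary edge runs (0.00, 24.00)→(11.50, 24.00); distance from the point to it = 0.60 mm. The point is inside the cross-section, 0.60 mm from the nearest boundary — within the 1.2 mm shell band (3 × 0.4).

shell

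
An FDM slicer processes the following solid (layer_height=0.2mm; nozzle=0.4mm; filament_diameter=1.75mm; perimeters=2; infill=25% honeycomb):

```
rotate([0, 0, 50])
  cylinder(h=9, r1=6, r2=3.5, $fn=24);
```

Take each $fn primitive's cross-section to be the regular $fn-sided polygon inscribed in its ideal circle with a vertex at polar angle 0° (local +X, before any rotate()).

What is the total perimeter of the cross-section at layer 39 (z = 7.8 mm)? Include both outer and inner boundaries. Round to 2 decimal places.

At z = 7.8 mm: the cone (r1=6→r2=3.5) has section circumradius 3.833 here — a regular 24-gon (perimeter = 2·24·3.833·sin(180°/24) = 24.02 mm); (rotated 50° about Z; rotation is an isometry so areas/perimeters/island counts are preserved). Overall, the cross-section is a single solid region. Total boundary length (outer) = 24.02 mm.

24.02 mm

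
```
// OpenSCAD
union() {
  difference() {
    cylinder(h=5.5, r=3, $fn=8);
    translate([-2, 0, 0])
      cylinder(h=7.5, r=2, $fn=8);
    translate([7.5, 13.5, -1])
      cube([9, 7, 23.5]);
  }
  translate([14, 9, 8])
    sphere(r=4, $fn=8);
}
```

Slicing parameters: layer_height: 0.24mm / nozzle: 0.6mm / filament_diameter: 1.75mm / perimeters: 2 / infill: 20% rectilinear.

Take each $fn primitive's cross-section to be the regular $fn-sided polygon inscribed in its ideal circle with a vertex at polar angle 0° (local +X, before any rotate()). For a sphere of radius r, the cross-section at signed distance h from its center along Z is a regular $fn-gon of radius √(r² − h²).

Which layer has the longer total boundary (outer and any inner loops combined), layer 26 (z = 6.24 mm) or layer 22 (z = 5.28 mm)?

Layer 26 (z = 6.24): the cylinder does not reach this height (z outside [0, 5.5]); the r=2 cylinder at (-2, 0) contributes a regular 8-gon of circumradius 2 (perimeter = 2·8·2.000·sin(180°/8) = 12.25 mm); the cube at (7.5, 13.5) (footprint 9×7) is included at this height (perimeter 32.00 mm); After the difference (first − rest): the first operand is absent here, so nothing remains; the r=4 sphere at (14, 9) contributes a regular 8-gon of circumradius √(4²−1.76²) = 3.592 (perimeter = 2·8·3.592·sin(180°/8) = 21.99 mm); Merging all regions: only the r=4 sphere at (14, 9) is present, so the union is just that shape — boundary = 21.99 mm. So its perimeter = 21.99 mm. Layer 22 (z = 5.28): the r=3 cylinder gives a regular 8-gon of circumradius 3 (constant along its height) (perimeter = 2·8·3.000·sin(180°/8) = 18.37 mm); the r=2 cylinder at (-2, 0) gives a regular 8-gon of circumradius 2 (constant along its height) (perimeter = 2·8·2.000·sin(180°/8) = 12.25 mm); the 9×7 cube at (7.5, 13.5) contributes its full rectangle (perimeter 32.00 mm); After the difference (first − rest): starting from the r=3 cylinder, the r=2 cylinder at (-2, 0) partially overlaps it — only the 7.99 mm² overlap (of its 11.31 mm²) is removed, clipping the outline; the 9×7 cube at (7.5, 13.5) misses the remaining region (no effect) — boundary = 20.80 mm; the r=4 sphere at (14, 9) slices to a regular 8-gon of circumradius 2.933 (√(r²−h²) with h=2.72 from center) (perimeter = 2·8·2.933·sin(180°/8) = 17.96 mm); Merging all regions: the 2 present regions are separate (no shared area or edge), so areas and boundary lengths simply add and each stays a separate island — boundary = 38.75 mm. So its perimeter = 38.75 mm. Layer 22 is larger (38.75 vs 21.99 mm).

layer 22 (z = 5.28 mm)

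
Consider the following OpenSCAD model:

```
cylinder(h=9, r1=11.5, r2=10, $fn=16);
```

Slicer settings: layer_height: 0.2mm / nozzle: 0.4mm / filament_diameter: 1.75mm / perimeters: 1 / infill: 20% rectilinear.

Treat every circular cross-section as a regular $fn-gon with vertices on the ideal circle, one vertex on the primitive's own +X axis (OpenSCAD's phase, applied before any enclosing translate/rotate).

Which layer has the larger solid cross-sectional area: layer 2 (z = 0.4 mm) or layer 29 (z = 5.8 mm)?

Layer 2 (z = 0.4): the cone contributes a regular 16-gon of circumradius 11.433 (interpolated between r1=11.5 and r2=10 at t=0.044) (area = (16/2)·11.433²·sin(360°/16) = 400.20 mm²). So its area = 400.20 mm². Layer 29 (z = 5.8): the cone contributes a regular 16-gon of circumradius 10.533 (interpolated between r1=11.5 and r2=10 at t=0.644) (area = (16/2)·10.533²·sin(360°/16) = 339.67 mm²). So its area = 339.67 mm². Layer 2 is larger (400.20 vs 339.67 mm²).

layer 2 (z = 0.4 mm)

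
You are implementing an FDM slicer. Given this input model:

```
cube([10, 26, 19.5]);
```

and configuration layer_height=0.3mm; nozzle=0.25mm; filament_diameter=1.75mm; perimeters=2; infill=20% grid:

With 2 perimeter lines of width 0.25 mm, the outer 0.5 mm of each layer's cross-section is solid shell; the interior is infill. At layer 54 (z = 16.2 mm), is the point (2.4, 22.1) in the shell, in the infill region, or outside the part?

infill

At z = 16.2 mm: the 10×26 cube contributes its full rectangle. Overall, the cross-section is a single solid region. The nearest boundary edge runs (0.00, 26.00)→(0.00, 0.00); distance from the point to it = 2.40 mm. The point is inside the cross-section and 2.40 mm from the nearest boundary — more than the 0.5 mm shell width (2 × 0.25), so it's in the infill interior.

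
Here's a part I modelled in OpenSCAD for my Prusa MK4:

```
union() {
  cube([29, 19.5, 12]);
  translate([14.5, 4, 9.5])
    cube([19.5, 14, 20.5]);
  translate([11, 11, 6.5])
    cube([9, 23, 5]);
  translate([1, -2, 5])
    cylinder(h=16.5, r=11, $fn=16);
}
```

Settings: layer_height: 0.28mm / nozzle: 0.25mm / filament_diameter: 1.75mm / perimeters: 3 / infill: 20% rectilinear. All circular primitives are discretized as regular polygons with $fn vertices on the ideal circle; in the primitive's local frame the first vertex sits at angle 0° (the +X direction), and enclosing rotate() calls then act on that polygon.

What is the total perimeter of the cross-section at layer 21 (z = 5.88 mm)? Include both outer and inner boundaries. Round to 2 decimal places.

At z = 5.88 mm: the cube is present — its section is the full 29×19.5 rectangle (perimeter 97.00 mm); the cube at (14.5, 4) is absent (z outside [9.5, 30]); the cube at (11, 11) is not intersected at this z (z outside [6.5, 11.5]); the r=11 cylinder at (1, -2) contributes a regular 16-gon of circumradius 11 (perimeter = 2·16·11.000·sin(180°/16) = 68.67 mm); Merging all regions: the regions partially overlap (shared area 79.91 mm²), so the edge portions inside another operand are dropped and the merged outline is re-measured after clipping — boundary = 129.12 mm. Overall, the cross-section is a single solid region. Total boundary length (outer) = 129.12 mm.

129.12 mm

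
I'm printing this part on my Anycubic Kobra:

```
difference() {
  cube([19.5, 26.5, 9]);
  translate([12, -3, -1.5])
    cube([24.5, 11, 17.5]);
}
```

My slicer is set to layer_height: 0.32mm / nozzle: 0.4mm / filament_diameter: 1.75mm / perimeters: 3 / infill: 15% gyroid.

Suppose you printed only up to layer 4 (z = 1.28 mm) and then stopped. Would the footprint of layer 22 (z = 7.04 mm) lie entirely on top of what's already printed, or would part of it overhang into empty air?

Compare the two slices. At z = 1.28: the cube is present — its section is the full 19.5×26.5 rectangle (area 516.75 mm²); the cube at (12, -3) is present — its section is the full 24.5×11 rectangle (area 269.50 mm²); Subtracting the remaining from the first: starting from the 19.5×26.5 cube (516.75 mm²), the 24.5×11 cube at (12, -3) partially overlaps it — only the 60.00 mm² overlap (of its 269.50 mm²) is removed, clipping the outline — area = 456.75 mm². At z = 7.04: the 19.5×26.5 cube contributes its full rectangle (area 516.75 mm²); the cube at (12, -3) (footprint 24.5×11) is included at this height (area 269.50 mm²); Taking the first minus the rest: starting from the 19.5×26.5 cube (516.75 mm²), the 24.5×11 cube at (12, -3) partially overlaps it — only the 60.00 mm² overlap (of its 269.50 mm²) is removed, clipping the outline — area = 456.75 mm². Checking containment: the cross-section at z = 7.04 is a subset of the cross-section at z = 1.28.

entirely on top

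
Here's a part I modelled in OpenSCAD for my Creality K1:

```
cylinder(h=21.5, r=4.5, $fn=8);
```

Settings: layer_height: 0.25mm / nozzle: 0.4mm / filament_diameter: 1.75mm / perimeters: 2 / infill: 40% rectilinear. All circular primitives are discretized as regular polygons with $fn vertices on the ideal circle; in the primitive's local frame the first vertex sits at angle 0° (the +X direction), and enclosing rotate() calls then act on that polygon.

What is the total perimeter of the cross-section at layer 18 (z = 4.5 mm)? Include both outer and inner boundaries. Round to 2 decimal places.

27.55 mm

At z = 4.5 mm: the r=4.5 cylinder contributes a regular 8-gon of circumradius 4.5 (perimeter = 2·8·4.500·sin(180°/8) = 27.55 mm). Overall, the cross-section is a single solid region. Total boundary length (outer) = 27.55 mm.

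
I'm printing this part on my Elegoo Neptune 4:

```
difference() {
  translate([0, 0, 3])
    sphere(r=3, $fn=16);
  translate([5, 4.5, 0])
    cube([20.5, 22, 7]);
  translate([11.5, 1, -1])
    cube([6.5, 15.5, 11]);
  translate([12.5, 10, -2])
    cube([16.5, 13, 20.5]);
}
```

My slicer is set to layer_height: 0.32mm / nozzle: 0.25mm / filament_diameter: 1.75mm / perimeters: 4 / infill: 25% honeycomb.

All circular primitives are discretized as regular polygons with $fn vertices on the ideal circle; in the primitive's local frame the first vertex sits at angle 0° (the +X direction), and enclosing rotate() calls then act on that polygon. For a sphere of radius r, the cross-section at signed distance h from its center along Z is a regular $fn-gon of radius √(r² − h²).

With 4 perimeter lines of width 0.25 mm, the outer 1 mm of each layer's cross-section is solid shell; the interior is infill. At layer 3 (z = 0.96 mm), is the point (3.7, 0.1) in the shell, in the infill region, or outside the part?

outside

At z = 0.96 mm: the r=3 sphere contributes a regular 16-gon of circumradius √(3²−2.04²) = 2.200; the cube at (5, 4.5) (footprint 20.5×22) is included at this height; the cube at (11.5, 1) (footprint 6.5×15.5) is included at this height; the cube at (12.5, 10) (footprint 16.5×13) is included at this height; Taking the first minus the rest: starting from the r=3 sphere, the 20.5×22 cube at (5, 4.5) misses the remaining region (no effect); the 6.5×15.5 cube at (11.5, 1) misses the remaining region (no effect); the 16.5×13 cube at (12.5, 10) misses the remaining region (no effect) — 1 connected region. Overall, the cross-section is a single solid region. The nearest boundary edge runs (2.03, 0.84)→(2.20, 0.00); distance from the point to it = 1.50 mm. The point is not inside any of the regions above, so it lies outside the cross-section (1.50 mm from the nearest boundary).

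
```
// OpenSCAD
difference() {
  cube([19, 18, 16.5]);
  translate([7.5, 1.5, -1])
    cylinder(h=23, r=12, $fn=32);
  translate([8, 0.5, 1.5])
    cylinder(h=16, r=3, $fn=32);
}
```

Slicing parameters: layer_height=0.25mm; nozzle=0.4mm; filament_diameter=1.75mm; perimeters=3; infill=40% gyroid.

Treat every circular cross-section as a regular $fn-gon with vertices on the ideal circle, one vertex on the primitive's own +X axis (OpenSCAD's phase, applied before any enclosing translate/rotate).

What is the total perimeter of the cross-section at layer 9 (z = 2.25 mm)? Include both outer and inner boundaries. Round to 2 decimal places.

63.15 mm

At z = 2.25 mm: the cube is present — its section is the full 19×18 rectangle (perimeter 74.00 mm); the r=12 cylinder at (7.5, 1.5) contributes a regular 32-gon of circumradius 12 (perimeter = 2·32·12.000·sin(180°/32) = 75.28 mm); the r=3 cylinder at (8, 0.5) gives a regular 32-gon of circumradius 3 (constant along its height) (perimeter = 2·32·3.000·sin(180°/32) = 18.82 mm); Taking the first minus the rest: starting from the 19×18 cube, the r=12 cylinder at (7.5, 1.5) partially overlaps it — only the 223.28 mm² overlap (of its 449.49 mm²) is removed, clipping the outline; the r=3 cylinder at (8, 0.5) misses the remaining region (no effect) — boundary = 63.15 mm. Overall, the cross-section is a single solid region. Total boundary length (outer) = 63.15 mm.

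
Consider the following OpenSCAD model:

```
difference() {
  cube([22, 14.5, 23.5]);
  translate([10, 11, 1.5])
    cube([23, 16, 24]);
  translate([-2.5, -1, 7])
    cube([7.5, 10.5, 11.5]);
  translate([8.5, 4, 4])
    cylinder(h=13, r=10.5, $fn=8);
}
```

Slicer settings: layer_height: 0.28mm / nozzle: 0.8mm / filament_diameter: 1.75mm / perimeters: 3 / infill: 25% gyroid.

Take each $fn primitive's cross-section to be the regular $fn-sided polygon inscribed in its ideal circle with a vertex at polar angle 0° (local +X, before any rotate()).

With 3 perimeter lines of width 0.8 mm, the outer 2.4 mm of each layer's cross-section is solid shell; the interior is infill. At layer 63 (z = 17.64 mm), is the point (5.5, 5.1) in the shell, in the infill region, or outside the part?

shell

At z = 17.64 mm: the cube is present — its section is the full 22×14.5 rectangle; the 23×16 cube at (10, 11) contributes its full rectangle; the cube at (-2.5, -1) (footprint 7.5×10.5) is included at this height; the cylinder at (8.5, 4) does not reach this height (z outside [4, 17]); Subtracting the remaining from the first: starting from the 22×14.5 cube, the 23×16 cube at (10, 11) partially overlaps it — only the 42.00 mm² overlap (of its 368.00 mm²) is removed, clipping the outline; the 7.5×10.5 cube at (-2.5, -1) partially overlaps it — only the 47.50 mm² overlap (of its 78.75 mm²) is removed, clipping the outline — 1 connected region. Overall, the cross-section is a single solid region. The nearest boundary edge runs (5.00, 0.00)→(5.00, 9.50); distance from the point to it = 0.50 mm. The point is inside the cross-section, 0.50 mm from the nearest boundary — within the 2.4 mm shell band (3 × 0.8).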